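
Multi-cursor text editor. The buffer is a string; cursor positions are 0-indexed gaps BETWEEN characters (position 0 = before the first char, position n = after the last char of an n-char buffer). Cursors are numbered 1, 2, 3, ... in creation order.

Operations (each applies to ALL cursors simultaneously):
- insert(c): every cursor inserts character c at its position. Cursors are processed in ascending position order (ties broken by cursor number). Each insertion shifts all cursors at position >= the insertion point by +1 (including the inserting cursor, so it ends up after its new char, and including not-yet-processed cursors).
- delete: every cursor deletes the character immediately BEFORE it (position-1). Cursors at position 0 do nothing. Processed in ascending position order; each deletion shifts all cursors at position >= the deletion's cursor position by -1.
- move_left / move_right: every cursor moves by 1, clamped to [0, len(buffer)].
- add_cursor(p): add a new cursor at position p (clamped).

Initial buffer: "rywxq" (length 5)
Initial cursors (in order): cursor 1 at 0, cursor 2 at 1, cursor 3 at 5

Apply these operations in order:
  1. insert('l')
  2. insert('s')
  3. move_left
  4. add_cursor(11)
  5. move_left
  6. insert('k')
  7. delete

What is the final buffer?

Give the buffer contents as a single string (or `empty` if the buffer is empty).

After op 1 (insert('l')): buffer="lrlywxql" (len 8), cursors c1@1 c2@3 c3@8, authorship 1.2....3
After op 2 (insert('s')): buffer="lsrlsywxqls" (len 11), cursors c1@2 c2@5 c3@11, authorship 11.22....33
After op 3 (move_left): buffer="lsrlsywxqls" (len 11), cursors c1@1 c2@4 c3@10, authorship 11.22....33
After op 4 (add_cursor(11)): buffer="lsrlsywxqls" (len 11), cursors c1@1 c2@4 c3@10 c4@11, authorship 11.22....33
After op 5 (move_left): buffer="lsrlsywxqls" (len 11), cursors c1@0 c2@3 c3@9 c4@10, authorship 11.22....33
After op 6 (insert('k')): buffer="klsrklsywxqklks" (len 15), cursors c1@1 c2@5 c3@12 c4@14, authorship 111.222....3343
After op 7 (delete): buffer="lsrlsywxqls" (len 11), cursors c1@0 c2@3 c3@9 c4@10, authorship 11.22....33

Answer: lsrlsywxqls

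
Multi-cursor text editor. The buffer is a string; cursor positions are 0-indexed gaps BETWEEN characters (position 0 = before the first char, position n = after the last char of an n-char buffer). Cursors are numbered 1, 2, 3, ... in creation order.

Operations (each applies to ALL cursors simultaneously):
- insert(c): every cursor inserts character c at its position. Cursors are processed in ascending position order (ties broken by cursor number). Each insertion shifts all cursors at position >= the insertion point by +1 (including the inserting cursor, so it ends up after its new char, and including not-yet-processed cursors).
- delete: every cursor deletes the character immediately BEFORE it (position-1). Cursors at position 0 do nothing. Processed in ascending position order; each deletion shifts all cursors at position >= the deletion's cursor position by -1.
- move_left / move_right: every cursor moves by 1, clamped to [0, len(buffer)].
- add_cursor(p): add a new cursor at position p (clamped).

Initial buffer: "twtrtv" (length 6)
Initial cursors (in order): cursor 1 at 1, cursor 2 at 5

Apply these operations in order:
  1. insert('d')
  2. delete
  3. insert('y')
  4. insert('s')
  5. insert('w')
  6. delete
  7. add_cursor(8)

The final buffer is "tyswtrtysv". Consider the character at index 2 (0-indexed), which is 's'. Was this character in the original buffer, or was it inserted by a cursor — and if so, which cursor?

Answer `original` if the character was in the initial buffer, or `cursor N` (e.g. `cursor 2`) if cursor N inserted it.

Answer: cursor 1

Derivation:
After op 1 (insert('d')): buffer="tdwtrtdv" (len 8), cursors c1@2 c2@7, authorship .1....2.
After op 2 (delete): buffer="twtrtv" (len 6), cursors c1@1 c2@5, authorship ......
After op 3 (insert('y')): buffer="tywtrtyv" (len 8), cursors c1@2 c2@7, authorship .1....2.
After op 4 (insert('s')): buffer="tyswtrtysv" (len 10), cursors c1@3 c2@9, authorship .11....22.
After op 5 (insert('w')): buffer="tyswwtrtyswv" (len 12), cursors c1@4 c2@11, authorship .111....222.
After op 6 (delete): buffer="tyswtrtysv" (len 10), cursors c1@3 c2@9, authorship .11....22.
After op 7 (add_cursor(8)): buffer="tyswtrtysv" (len 10), cursors c1@3 c3@8 c2@9, authorship .11....22.
Authorship (.=original, N=cursor N): . 1 1 . . . . 2 2 .
Index 2: author = 1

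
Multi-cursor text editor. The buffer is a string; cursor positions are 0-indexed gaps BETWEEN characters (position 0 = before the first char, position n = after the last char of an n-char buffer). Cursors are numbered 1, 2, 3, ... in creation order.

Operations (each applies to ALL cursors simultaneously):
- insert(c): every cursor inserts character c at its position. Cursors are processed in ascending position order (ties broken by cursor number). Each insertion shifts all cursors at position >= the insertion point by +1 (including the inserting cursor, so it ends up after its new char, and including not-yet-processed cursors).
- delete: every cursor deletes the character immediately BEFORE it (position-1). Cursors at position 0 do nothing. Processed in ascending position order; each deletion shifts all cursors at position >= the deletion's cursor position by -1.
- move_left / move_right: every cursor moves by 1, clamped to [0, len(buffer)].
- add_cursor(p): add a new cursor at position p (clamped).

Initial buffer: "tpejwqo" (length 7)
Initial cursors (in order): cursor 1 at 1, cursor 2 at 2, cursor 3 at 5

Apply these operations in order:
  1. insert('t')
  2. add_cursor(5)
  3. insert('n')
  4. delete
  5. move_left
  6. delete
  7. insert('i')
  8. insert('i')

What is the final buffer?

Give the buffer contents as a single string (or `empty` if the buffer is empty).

After op 1 (insert('t')): buffer="ttptejwtqo" (len 10), cursors c1@2 c2@4 c3@8, authorship .1.2...3..
After op 2 (add_cursor(5)): buffer="ttptejwtqo" (len 10), cursors c1@2 c2@4 c4@5 c3@8, authorship .1.2...3..
After op 3 (insert('n')): buffer="ttnptnenjwtnqo" (len 14), cursors c1@3 c2@6 c4@8 c3@12, authorship .11.22.4..33..
After op 4 (delete): buffer="ttptejwtqo" (len 10), cursors c1@2 c2@4 c4@5 c3@8, authorship .1.2...3..
After op 5 (move_left): buffer="ttptejwtqo" (len 10), cursors c1@1 c2@3 c4@4 c3@7, authorship .1.2...3..
After op 6 (delete): buffer="tejtqo" (len 6), cursors c1@0 c2@1 c4@1 c3@3, authorship 1..3..
After op 7 (insert('i')): buffer="itiiejitqo" (len 10), cursors c1@1 c2@4 c4@4 c3@7, authorship 1124..33..
After op 8 (insert('i')): buffer="iitiiiiejiitqo" (len 14), cursors c1@2 c2@7 c4@7 c3@11, authorship 1112424..333..

Answer: iitiiiiejiitqo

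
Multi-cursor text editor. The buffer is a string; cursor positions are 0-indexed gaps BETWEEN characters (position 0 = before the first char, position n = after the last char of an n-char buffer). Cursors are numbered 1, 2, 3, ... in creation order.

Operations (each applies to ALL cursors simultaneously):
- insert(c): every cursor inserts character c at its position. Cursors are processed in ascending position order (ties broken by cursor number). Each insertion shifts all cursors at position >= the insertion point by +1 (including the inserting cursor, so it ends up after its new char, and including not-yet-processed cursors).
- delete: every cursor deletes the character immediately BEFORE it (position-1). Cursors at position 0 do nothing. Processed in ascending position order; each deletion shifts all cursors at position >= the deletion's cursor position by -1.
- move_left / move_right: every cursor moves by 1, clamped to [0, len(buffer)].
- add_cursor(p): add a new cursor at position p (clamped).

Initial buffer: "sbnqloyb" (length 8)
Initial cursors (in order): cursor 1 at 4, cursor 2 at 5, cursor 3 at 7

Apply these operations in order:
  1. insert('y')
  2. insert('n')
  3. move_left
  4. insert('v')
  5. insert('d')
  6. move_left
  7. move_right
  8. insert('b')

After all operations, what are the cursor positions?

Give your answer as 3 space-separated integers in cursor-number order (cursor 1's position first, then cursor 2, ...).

After op 1 (insert('y')): buffer="sbnqylyoyyb" (len 11), cursors c1@5 c2@7 c3@10, authorship ....1.2..3.
After op 2 (insert('n')): buffer="sbnqynlynoyynb" (len 14), cursors c1@6 c2@9 c3@13, authorship ....11.22..33.
After op 3 (move_left): buffer="sbnqynlynoyynb" (len 14), cursors c1@5 c2@8 c3@12, authorship ....11.22..33.
After op 4 (insert('v')): buffer="sbnqyvnlyvnoyyvnb" (len 17), cursors c1@6 c2@10 c3@15, authorship ....111.222..333.
After op 5 (insert('d')): buffer="sbnqyvdnlyvdnoyyvdnb" (len 20), cursors c1@7 c2@12 c3@18, authorship ....1111.2222..3333.
After op 6 (move_left): buffer="sbnqyvdnlyvdnoyyvdnb" (len 20), cursors c1@6 c2@11 c3@17, authorship ....1111.2222..3333.
After op 7 (move_right): buffer="sbnqyvdnlyvdnoyyvdnb" (len 20), cursors c1@7 c2@12 c3@18, authorship ....1111.2222..3333.
After op 8 (insert('b')): buffer="sbnqyvdbnlyvdbnoyyvdbnb" (len 23), cursors c1@8 c2@14 c3@21, authorship ....11111.22222..33333.

Answer: 8 14 21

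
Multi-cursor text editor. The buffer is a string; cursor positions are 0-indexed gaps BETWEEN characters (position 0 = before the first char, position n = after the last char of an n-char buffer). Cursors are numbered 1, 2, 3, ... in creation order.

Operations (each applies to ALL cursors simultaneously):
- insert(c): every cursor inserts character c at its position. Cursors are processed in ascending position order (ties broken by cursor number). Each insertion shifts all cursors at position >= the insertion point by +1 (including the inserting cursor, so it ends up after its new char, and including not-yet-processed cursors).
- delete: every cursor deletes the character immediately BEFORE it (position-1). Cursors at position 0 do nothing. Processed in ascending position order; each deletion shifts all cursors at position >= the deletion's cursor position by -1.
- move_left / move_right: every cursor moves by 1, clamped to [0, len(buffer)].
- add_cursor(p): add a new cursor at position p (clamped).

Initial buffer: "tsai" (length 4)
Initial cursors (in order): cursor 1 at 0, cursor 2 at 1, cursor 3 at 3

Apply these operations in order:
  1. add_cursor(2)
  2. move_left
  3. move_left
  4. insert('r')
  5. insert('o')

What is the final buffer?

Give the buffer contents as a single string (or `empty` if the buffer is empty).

Answer: rrroootrosai

Derivation:
After op 1 (add_cursor(2)): buffer="tsai" (len 4), cursors c1@0 c2@1 c4@2 c3@3, authorship ....
After op 2 (move_left): buffer="tsai" (len 4), cursors c1@0 c2@0 c4@1 c3@2, authorship ....
After op 3 (move_left): buffer="tsai" (len 4), cursors c1@0 c2@0 c4@0 c3@1, authorship ....
After op 4 (insert('r')): buffer="rrrtrsai" (len 8), cursors c1@3 c2@3 c4@3 c3@5, authorship 124.3...
After op 5 (insert('o')): buffer="rrroootrosai" (len 12), cursors c1@6 c2@6 c4@6 c3@9, authorship 124124.33...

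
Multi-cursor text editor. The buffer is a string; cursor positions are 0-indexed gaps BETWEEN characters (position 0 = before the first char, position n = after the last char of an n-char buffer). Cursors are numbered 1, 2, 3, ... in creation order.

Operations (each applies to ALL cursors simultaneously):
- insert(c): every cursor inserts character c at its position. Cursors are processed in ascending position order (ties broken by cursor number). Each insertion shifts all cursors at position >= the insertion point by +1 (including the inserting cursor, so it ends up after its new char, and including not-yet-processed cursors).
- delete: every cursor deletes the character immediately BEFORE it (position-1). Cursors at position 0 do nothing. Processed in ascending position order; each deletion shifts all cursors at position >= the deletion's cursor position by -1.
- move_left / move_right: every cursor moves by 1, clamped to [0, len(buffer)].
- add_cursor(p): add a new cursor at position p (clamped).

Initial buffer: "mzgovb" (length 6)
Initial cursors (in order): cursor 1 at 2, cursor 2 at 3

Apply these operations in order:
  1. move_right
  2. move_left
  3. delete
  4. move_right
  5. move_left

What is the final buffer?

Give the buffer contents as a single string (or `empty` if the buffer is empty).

Answer: movb

Derivation:
After op 1 (move_right): buffer="mzgovb" (len 6), cursors c1@3 c2@4, authorship ......
After op 2 (move_left): buffer="mzgovb" (len 6), cursors c1@2 c2@3, authorship ......
After op 3 (delete): buffer="movb" (len 4), cursors c1@1 c2@1, authorship ....
After op 4 (move_right): buffer="movb" (len 4), cursors c1@2 c2@2, authorship ....
After op 5 (move_left): buffer="movb" (len 4), cursors c1@1 c2@1, authorship ....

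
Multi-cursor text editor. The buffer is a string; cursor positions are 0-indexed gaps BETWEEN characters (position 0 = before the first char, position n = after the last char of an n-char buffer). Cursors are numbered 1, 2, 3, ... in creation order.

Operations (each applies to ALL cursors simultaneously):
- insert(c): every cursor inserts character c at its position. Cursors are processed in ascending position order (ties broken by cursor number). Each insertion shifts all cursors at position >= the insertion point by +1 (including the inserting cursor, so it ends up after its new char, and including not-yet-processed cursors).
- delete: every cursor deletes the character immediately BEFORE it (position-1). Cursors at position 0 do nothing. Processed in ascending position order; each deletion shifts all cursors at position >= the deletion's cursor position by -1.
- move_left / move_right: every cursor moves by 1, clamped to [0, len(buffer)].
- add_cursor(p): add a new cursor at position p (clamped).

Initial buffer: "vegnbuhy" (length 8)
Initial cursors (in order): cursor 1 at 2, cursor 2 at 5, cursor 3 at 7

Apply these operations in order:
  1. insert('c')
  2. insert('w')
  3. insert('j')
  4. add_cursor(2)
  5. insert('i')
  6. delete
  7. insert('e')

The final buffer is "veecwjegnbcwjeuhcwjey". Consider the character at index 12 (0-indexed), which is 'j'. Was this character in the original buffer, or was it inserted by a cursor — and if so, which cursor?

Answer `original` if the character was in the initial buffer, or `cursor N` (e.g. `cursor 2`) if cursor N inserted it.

After op 1 (insert('c')): buffer="vecgnbcuhcy" (len 11), cursors c1@3 c2@7 c3@10, authorship ..1...2..3.
After op 2 (insert('w')): buffer="vecwgnbcwuhcwy" (len 14), cursors c1@4 c2@9 c3@13, authorship ..11...22..33.
After op 3 (insert('j')): buffer="vecwjgnbcwjuhcwjy" (len 17), cursors c1@5 c2@11 c3@16, authorship ..111...222..333.
After op 4 (add_cursor(2)): buffer="vecwjgnbcwjuhcwjy" (len 17), cursors c4@2 c1@5 c2@11 c3@16, authorship ..111...222..333.
After op 5 (insert('i')): buffer="veicwjignbcwjiuhcwjiy" (len 21), cursors c4@3 c1@7 c2@14 c3@20, authorship ..41111...2222..3333.
After op 6 (delete): buffer="vecwjgnbcwjuhcwjy" (len 17), cursors c4@2 c1@5 c2@11 c3@16, authorship ..111...222..333.
After op 7 (insert('e')): buffer="veecwjegnbcwjeuhcwjey" (len 21), cursors c4@3 c1@7 c2@14 c3@20, authorship ..41111...2222..3333.
Authorship (.=original, N=cursor N): . . 4 1 1 1 1 . . . 2 2 2 2 . . 3 3 3 3 .
Index 12: author = 2

Answer: cursor 2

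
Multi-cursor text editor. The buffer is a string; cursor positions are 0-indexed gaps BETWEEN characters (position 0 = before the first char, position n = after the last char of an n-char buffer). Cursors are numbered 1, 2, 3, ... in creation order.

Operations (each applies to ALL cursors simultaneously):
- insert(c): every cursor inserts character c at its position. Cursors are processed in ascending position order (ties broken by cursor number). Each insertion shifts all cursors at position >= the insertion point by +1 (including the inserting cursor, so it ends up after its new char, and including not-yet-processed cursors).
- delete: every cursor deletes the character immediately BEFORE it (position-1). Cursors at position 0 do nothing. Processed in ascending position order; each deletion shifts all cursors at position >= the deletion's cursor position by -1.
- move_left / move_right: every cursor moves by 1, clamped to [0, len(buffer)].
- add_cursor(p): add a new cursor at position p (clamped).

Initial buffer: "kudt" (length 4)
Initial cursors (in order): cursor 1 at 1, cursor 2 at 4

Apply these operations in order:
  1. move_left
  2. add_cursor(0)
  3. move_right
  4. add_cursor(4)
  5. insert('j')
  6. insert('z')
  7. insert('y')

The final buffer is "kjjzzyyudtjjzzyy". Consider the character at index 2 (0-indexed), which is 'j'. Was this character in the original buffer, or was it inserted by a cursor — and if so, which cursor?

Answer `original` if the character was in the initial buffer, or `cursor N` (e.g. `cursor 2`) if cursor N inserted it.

Answer: cursor 3

Derivation:
After op 1 (move_left): buffer="kudt" (len 4), cursors c1@0 c2@3, authorship ....
After op 2 (add_cursor(0)): buffer="kudt" (len 4), cursors c1@0 c3@0 c2@3, authorship ....
After op 3 (move_right): buffer="kudt" (len 4), cursors c1@1 c3@1 c2@4, authorship ....
After op 4 (add_cursor(4)): buffer="kudt" (len 4), cursors c1@1 c3@1 c2@4 c4@4, authorship ....
After op 5 (insert('j')): buffer="kjjudtjj" (len 8), cursors c1@3 c3@3 c2@8 c4@8, authorship .13...24
After op 6 (insert('z')): buffer="kjjzzudtjjzz" (len 12), cursors c1@5 c3@5 c2@12 c4@12, authorship .1313...2424
After op 7 (insert('y')): buffer="kjjzzyyudtjjzzyy" (len 16), cursors c1@7 c3@7 c2@16 c4@16, authorship .131313...242424
Authorship (.=original, N=cursor N): . 1 3 1 3 1 3 . . . 2 4 2 4 2 4
Index 2: author = 3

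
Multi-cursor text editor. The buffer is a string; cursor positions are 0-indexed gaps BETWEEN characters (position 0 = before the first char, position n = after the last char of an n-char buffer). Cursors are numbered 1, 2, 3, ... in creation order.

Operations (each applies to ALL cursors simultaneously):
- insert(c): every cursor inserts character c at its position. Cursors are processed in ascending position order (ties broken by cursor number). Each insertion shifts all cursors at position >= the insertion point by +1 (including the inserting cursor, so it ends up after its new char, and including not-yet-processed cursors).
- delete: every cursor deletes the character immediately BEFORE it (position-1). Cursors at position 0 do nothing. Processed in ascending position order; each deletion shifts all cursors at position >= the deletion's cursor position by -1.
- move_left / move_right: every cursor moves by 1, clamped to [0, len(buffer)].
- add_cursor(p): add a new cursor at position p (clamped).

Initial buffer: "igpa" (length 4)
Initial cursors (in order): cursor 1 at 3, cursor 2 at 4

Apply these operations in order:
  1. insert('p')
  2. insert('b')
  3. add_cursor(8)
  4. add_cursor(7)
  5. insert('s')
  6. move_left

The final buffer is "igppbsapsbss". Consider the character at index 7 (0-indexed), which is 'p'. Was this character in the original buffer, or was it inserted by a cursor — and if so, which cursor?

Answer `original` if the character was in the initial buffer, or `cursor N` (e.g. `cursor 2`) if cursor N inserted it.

After op 1 (insert('p')): buffer="igppap" (len 6), cursors c1@4 c2@6, authorship ...1.2
After op 2 (insert('b')): buffer="igppbapb" (len 8), cursors c1@5 c2@8, authorship ...11.22
After op 3 (add_cursor(8)): buffer="igppbapb" (len 8), cursors c1@5 c2@8 c3@8, authorship ...11.22
After op 4 (add_cursor(7)): buffer="igppbapb" (len 8), cursors c1@5 c4@7 c2@8 c3@8, authorship ...11.22
After op 5 (insert('s')): buffer="igppbsapsbss" (len 12), cursors c1@6 c4@9 c2@12 c3@12, authorship ...111.24223
After op 6 (move_left): buffer="igppbsapsbss" (len 12), cursors c1@5 c4@8 c2@11 c3@11, authorship ...111.24223
Authorship (.=original, N=cursor N): . . . 1 1 1 . 2 4 2 2 3
Index 7: author = 2

Answer: cursor 2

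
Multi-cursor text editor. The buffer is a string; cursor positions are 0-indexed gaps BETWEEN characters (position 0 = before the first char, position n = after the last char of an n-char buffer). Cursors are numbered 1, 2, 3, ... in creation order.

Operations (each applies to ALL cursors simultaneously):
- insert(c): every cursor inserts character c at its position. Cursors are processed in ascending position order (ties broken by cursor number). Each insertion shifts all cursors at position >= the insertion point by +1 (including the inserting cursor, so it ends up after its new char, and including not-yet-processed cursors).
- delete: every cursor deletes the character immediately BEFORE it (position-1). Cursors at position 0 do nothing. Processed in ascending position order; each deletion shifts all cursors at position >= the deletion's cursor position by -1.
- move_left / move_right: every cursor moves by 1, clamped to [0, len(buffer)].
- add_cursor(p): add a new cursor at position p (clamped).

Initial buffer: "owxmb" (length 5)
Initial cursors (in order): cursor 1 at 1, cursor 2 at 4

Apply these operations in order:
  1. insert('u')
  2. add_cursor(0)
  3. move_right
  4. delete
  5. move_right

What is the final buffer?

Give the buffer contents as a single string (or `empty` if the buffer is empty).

Answer: uxmu

Derivation:
After op 1 (insert('u')): buffer="ouwxmub" (len 7), cursors c1@2 c2@6, authorship .1...2.
After op 2 (add_cursor(0)): buffer="ouwxmub" (len 7), cursors c3@0 c1@2 c2@6, authorship .1...2.
After op 3 (move_right): buffer="ouwxmub" (len 7), cursors c3@1 c1@3 c2@7, authorship .1...2.
After op 4 (delete): buffer="uxmu" (len 4), cursors c3@0 c1@1 c2@4, authorship 1..2
After op 5 (move_right): buffer="uxmu" (len 4), cursors c3@1 c1@2 c2@4, authorship 1..2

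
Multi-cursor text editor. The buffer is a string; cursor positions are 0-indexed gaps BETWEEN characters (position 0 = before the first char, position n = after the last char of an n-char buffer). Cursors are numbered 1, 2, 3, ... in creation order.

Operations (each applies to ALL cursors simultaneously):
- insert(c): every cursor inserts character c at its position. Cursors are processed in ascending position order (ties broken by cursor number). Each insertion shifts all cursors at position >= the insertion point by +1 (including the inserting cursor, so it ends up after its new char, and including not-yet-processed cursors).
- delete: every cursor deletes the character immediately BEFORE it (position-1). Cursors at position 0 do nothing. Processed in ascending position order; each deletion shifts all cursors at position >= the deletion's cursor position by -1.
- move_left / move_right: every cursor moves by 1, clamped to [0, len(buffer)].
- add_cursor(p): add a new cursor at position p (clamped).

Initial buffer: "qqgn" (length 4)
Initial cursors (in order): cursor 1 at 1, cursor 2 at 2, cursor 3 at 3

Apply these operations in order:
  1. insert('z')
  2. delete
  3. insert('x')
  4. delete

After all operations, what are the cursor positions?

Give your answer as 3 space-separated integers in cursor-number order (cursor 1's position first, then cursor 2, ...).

After op 1 (insert('z')): buffer="qzqzgzn" (len 7), cursors c1@2 c2@4 c3@6, authorship .1.2.3.
After op 2 (delete): buffer="qqgn" (len 4), cursors c1@1 c2@2 c3@3, authorship ....
After op 3 (insert('x')): buffer="qxqxgxn" (len 7), cursors c1@2 c2@4 c3@6, authorship .1.2.3.
After op 4 (delete): buffer="qqgn" (len 4), cursors c1@1 c2@2 c3@3, authorship ....

Answer: 1 2 3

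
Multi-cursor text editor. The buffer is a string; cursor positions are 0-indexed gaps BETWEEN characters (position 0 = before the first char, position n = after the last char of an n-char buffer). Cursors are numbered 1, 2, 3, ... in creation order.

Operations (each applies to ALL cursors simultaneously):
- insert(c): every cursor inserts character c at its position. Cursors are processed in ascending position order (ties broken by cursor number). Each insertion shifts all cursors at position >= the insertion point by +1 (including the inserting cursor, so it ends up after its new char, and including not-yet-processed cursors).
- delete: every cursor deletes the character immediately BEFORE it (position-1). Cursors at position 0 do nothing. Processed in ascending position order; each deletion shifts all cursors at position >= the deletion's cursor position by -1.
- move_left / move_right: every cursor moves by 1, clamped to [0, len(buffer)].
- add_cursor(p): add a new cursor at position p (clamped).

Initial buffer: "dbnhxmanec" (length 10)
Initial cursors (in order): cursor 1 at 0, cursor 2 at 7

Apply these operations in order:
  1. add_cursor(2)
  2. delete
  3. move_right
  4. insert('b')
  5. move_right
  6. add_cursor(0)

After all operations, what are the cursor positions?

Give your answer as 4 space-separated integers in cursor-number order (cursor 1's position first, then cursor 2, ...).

After op 1 (add_cursor(2)): buffer="dbnhxmanec" (len 10), cursors c1@0 c3@2 c2@7, authorship ..........
After op 2 (delete): buffer="dnhxmnec" (len 8), cursors c1@0 c3@1 c2@5, authorship ........
After op 3 (move_right): buffer="dnhxmnec" (len 8), cursors c1@1 c3@2 c2@6, authorship ........
After op 4 (insert('b')): buffer="dbnbhxmnbec" (len 11), cursors c1@2 c3@4 c2@9, authorship .1.3....2..
After op 5 (move_right): buffer="dbnbhxmnbec" (len 11), cursors c1@3 c3@5 c2@10, authorship .1.3....2..
After op 6 (add_cursor(0)): buffer="dbnbhxmnbec" (len 11), cursors c4@0 c1@3 c3@5 c2@10, authorship .1.3....2..

Answer: 3 10 5 0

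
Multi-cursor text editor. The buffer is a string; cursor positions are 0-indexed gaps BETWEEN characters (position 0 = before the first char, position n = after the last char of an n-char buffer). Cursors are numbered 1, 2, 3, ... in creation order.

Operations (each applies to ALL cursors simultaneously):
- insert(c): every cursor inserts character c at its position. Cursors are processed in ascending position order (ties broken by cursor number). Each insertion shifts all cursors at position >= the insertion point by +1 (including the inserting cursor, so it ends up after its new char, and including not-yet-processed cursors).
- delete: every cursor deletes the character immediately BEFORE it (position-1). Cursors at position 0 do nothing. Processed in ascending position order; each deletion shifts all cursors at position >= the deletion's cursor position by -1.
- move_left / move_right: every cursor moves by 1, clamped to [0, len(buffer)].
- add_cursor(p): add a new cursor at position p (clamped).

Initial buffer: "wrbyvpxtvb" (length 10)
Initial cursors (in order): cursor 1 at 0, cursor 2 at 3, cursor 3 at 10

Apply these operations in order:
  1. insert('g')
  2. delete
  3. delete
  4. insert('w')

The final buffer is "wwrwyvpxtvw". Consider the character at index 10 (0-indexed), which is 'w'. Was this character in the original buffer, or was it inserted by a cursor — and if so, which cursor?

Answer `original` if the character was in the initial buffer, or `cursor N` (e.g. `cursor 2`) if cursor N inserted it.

After op 1 (insert('g')): buffer="gwrbgyvpxtvbg" (len 13), cursors c1@1 c2@5 c3@13, authorship 1...2.......3
After op 2 (delete): buffer="wrbyvpxtvb" (len 10), cursors c1@0 c2@3 c3@10, authorship ..........
After op 3 (delete): buffer="wryvpxtv" (len 8), cursors c1@0 c2@2 c3@8, authorship ........
After op 4 (insert('w')): buffer="wwrwyvpxtvw" (len 11), cursors c1@1 c2@4 c3@11, authorship 1..2......3
Authorship (.=original, N=cursor N): 1 . . 2 . . . . . . 3
Index 10: author = 3

Answer: cursor 3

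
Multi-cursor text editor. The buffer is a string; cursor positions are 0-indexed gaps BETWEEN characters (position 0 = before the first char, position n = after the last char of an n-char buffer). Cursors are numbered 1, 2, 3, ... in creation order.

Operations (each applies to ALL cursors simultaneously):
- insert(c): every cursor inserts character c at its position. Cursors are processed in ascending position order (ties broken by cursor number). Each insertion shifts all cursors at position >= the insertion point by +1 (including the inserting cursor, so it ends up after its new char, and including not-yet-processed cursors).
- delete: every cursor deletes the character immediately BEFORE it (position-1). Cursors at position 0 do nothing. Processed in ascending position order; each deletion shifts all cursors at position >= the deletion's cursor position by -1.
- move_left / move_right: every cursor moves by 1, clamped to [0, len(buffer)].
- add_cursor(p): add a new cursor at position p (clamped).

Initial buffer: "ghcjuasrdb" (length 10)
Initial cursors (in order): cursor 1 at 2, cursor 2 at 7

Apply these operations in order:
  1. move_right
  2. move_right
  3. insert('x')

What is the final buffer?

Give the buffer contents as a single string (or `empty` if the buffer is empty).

Answer: ghcjxuasrdxb

Derivation:
After op 1 (move_right): buffer="ghcjuasrdb" (len 10), cursors c1@3 c2@8, authorship ..........
After op 2 (move_right): buffer="ghcjuasrdb" (len 10), cursors c1@4 c2@9, authorship ..........
After op 3 (insert('x')): buffer="ghcjxuasrdxb" (len 12), cursors c1@5 c2@11, authorship ....1.....2.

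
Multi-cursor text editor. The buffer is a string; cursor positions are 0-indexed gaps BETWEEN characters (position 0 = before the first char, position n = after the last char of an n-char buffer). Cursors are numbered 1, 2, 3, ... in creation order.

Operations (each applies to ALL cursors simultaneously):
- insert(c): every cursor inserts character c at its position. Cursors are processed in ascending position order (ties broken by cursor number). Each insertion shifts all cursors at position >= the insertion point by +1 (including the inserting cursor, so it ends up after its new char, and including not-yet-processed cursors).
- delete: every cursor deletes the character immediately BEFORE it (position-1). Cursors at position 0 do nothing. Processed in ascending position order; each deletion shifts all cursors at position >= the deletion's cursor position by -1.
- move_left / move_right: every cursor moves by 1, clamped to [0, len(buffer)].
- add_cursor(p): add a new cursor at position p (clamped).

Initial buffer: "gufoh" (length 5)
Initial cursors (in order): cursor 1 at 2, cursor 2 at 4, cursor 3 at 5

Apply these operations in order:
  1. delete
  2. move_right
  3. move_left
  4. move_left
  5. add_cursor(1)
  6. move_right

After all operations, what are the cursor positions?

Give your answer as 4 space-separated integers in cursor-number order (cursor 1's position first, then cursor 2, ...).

After op 1 (delete): buffer="gf" (len 2), cursors c1@1 c2@2 c3@2, authorship ..
After op 2 (move_right): buffer="gf" (len 2), cursors c1@2 c2@2 c3@2, authorship ..
After op 3 (move_left): buffer="gf" (len 2), cursors c1@1 c2@1 c3@1, authorship ..
After op 4 (move_left): buffer="gf" (len 2), cursors c1@0 c2@0 c3@0, authorship ..
After op 5 (add_cursor(1)): buffer="gf" (len 2), cursors c1@0 c2@0 c3@0 c4@1, authorship ..
After op 6 (move_right): buffer="gf" (len 2), cursors c1@1 c2@1 c3@1 c4@2, authorship ..

Answer: 1 1 1 2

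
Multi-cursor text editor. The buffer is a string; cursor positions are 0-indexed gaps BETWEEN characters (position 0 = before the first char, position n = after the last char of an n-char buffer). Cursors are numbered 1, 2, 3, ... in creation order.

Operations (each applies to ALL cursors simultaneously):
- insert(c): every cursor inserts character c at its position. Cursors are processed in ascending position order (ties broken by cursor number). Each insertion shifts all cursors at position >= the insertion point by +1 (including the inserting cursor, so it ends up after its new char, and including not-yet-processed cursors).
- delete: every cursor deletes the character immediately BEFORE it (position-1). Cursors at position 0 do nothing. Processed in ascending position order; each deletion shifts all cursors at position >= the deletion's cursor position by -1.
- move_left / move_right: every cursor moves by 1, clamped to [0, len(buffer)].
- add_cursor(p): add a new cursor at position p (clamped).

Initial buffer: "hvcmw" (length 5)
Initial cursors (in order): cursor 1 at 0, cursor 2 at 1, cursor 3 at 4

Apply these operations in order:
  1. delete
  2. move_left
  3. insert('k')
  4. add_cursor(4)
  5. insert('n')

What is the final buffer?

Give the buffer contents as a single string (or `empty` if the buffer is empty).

Answer: kknnvknncw

Derivation:
After op 1 (delete): buffer="vcw" (len 3), cursors c1@0 c2@0 c3@2, authorship ...
After op 2 (move_left): buffer="vcw" (len 3), cursors c1@0 c2@0 c3@1, authorship ...
After op 3 (insert('k')): buffer="kkvkcw" (len 6), cursors c1@2 c2@2 c3@4, authorship 12.3..
After op 4 (add_cursor(4)): buffer="kkvkcw" (len 6), cursors c1@2 c2@2 c3@4 c4@4, authorship 12.3..
After op 5 (insert('n')): buffer="kknnvknncw" (len 10), cursors c1@4 c2@4 c3@8 c4@8, authorship 1212.334..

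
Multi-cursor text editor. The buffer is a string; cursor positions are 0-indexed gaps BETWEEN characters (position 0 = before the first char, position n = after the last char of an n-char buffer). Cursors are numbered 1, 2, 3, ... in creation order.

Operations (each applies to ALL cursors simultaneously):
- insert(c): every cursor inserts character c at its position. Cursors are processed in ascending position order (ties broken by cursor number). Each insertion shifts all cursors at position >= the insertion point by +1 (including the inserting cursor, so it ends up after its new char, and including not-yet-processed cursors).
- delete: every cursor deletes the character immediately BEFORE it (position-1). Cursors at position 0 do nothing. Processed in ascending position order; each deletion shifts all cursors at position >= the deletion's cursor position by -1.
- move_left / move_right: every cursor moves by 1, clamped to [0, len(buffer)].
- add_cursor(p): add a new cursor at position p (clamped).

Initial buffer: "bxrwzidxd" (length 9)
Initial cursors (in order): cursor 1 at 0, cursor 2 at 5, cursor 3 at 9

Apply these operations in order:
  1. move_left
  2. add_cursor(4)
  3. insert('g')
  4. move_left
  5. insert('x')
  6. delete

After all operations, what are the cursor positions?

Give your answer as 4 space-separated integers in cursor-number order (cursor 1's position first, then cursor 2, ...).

Answer: 0 6 11 6

Derivation:
After op 1 (move_left): buffer="bxrwzidxd" (len 9), cursors c1@0 c2@4 c3@8, authorship .........
After op 2 (add_cursor(4)): buffer="bxrwzidxd" (len 9), cursors c1@0 c2@4 c4@4 c3@8, authorship .........
After op 3 (insert('g')): buffer="gbxrwggzidxgd" (len 13), cursors c1@1 c2@7 c4@7 c3@12, authorship 1....24....3.
After op 4 (move_left): buffer="gbxrwggzidxgd" (len 13), cursors c1@0 c2@6 c4@6 c3@11, authorship 1....24....3.
After op 5 (insert('x')): buffer="xgbxrwgxxgzidxxgd" (len 17), cursors c1@1 c2@9 c4@9 c3@15, authorship 11....2244....33.
After op 6 (delete): buffer="gbxrwggzidxgd" (len 13), cursors c1@0 c2@6 c4@6 c3@11, authorship 1....24....3.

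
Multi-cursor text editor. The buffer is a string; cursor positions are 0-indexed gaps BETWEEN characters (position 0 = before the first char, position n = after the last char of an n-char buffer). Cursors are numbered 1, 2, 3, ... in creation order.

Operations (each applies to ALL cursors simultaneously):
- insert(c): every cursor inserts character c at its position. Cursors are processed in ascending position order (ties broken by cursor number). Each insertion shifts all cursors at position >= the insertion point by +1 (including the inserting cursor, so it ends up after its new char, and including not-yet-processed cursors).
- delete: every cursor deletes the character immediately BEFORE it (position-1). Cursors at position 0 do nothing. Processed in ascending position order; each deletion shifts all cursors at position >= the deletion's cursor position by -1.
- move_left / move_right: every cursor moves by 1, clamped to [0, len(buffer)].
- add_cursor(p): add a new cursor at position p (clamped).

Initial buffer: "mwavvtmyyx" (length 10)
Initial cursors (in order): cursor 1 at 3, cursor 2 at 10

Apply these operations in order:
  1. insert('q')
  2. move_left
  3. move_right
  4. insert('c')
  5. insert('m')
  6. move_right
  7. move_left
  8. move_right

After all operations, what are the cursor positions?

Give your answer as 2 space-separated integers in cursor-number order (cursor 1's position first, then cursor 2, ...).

Answer: 7 16

Derivation:
After op 1 (insert('q')): buffer="mwaqvvtmyyxq" (len 12), cursors c1@4 c2@12, authorship ...1.......2
After op 2 (move_left): buffer="mwaqvvtmyyxq" (len 12), cursors c1@3 c2@11, authorship ...1.......2
After op 3 (move_right): buffer="mwaqvvtmyyxq" (len 12), cursors c1@4 c2@12, authorship ...1.......2
After op 4 (insert('c')): buffer="mwaqcvvtmyyxqc" (len 14), cursors c1@5 c2@14, authorship ...11.......22
After op 5 (insert('m')): buffer="mwaqcmvvtmyyxqcm" (len 16), cursors c1@6 c2@16, authorship ...111.......222
After op 6 (move_right): buffer="mwaqcmvvtmyyxqcm" (len 16), cursors c1@7 c2@16, authorship ...111.......222
After op 7 (move_left): buffer="mwaqcmvvtmyyxqcm" (len 16), cursors c1@6 c2@15, authorship ...111.......222
After op 8 (move_right): buffer="mwaqcmvvtmyyxqcm" (len 16), cursors c1@7 c2@16, authorship ...111.......222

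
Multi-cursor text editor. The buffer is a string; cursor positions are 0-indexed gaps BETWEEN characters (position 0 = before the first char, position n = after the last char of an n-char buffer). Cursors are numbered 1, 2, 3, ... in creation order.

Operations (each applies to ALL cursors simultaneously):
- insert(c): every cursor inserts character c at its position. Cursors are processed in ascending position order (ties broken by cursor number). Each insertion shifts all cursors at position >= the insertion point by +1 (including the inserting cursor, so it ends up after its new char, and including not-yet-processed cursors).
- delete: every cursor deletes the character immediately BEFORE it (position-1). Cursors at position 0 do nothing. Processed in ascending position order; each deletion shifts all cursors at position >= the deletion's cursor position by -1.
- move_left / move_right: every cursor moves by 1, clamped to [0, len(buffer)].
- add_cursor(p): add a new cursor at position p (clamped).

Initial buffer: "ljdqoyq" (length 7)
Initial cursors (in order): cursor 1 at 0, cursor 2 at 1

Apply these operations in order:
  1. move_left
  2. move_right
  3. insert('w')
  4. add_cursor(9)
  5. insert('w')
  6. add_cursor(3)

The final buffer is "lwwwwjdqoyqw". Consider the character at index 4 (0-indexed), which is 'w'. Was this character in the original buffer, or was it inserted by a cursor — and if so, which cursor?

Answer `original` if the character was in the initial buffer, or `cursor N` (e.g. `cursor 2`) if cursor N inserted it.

Answer: cursor 2

Derivation:
After op 1 (move_left): buffer="ljdqoyq" (len 7), cursors c1@0 c2@0, authorship .......
After op 2 (move_right): buffer="ljdqoyq" (len 7), cursors c1@1 c2@1, authorship .......
After op 3 (insert('w')): buffer="lwwjdqoyq" (len 9), cursors c1@3 c2@3, authorship .12......
After op 4 (add_cursor(9)): buffer="lwwjdqoyq" (len 9), cursors c1@3 c2@3 c3@9, authorship .12......
After op 5 (insert('w')): buffer="lwwwwjdqoyqw" (len 12), cursors c1@5 c2@5 c3@12, authorship .1212......3
After op 6 (add_cursor(3)): buffer="lwwwwjdqoyqw" (len 12), cursors c4@3 c1@5 c2@5 c3@12, authorship .1212......3
Authorship (.=original, N=cursor N): . 1 2 1 2 . . . . . . 3
Index 4: author = 2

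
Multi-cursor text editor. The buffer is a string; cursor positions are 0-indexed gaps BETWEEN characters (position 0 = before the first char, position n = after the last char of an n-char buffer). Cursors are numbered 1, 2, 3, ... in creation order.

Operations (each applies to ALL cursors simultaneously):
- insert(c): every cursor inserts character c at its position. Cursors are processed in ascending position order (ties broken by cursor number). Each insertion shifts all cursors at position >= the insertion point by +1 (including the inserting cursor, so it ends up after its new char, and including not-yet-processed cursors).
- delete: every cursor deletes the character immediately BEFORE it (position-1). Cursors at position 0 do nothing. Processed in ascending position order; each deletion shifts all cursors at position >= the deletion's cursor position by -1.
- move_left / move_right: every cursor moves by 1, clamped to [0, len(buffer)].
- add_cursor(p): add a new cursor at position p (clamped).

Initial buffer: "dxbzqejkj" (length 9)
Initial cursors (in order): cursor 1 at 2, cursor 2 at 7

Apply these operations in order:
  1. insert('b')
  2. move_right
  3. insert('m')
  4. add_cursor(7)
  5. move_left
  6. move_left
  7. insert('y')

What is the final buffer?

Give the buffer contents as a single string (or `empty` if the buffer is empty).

After op 1 (insert('b')): buffer="dxbbzqejbkj" (len 11), cursors c1@3 c2@9, authorship ..1.....2..
After op 2 (move_right): buffer="dxbbzqejbkj" (len 11), cursors c1@4 c2@10, authorship ..1.....2..
After op 3 (insert('m')): buffer="dxbbmzqejbkmj" (len 13), cursors c1@5 c2@12, authorship ..1.1....2.2.
After op 4 (add_cursor(7)): buffer="dxbbmzqejbkmj" (len 13), cursors c1@5 c3@7 c2@12, authorship ..1.1....2.2.
After op 5 (move_left): buffer="dxbbmzqejbkmj" (len 13), cursors c1@4 c3@6 c2@11, authorship ..1.1....2.2.
After op 6 (move_left): buffer="dxbbmzqejbkmj" (len 13), cursors c1@3 c3@5 c2@10, authorship ..1.1....2.2.
After op 7 (insert('y')): buffer="dxbybmyzqejbykmj" (len 16), cursors c1@4 c3@7 c2@13, authorship ..11.13....22.2.

Answer: dxbybmyzqejbykmj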